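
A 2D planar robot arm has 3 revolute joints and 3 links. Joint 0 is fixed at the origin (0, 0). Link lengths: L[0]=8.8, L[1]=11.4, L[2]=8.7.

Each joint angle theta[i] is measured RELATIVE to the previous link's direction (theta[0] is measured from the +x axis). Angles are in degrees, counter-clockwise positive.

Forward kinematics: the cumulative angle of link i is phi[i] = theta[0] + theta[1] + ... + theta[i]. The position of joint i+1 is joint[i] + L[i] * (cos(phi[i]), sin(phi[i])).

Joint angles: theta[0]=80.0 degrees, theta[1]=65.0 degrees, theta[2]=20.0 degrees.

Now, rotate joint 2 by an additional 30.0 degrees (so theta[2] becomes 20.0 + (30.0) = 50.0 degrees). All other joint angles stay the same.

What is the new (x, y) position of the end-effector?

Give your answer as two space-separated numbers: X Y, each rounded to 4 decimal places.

Answer: -16.2138 12.9534

Derivation:
joint[0] = (0.0000, 0.0000)  (base)
link 0: phi[0] = 80 = 80 deg
  cos(80 deg) = 0.1736, sin(80 deg) = 0.9848
  joint[1] = (0.0000, 0.0000) + 8.8 * (0.1736, 0.9848) = (0.0000 + 1.5281, 0.0000 + 8.6663) = (1.5281, 8.6663)
link 1: phi[1] = 80 + 65 = 145 deg
  cos(145 deg) = -0.8192, sin(145 deg) = 0.5736
  joint[2] = (1.5281, 8.6663) + 11.4 * (-0.8192, 0.5736) = (1.5281 + -9.3383, 8.6663 + 6.5388) = (-7.8102, 15.2051)
link 2: phi[2] = 80 + 65 + 50 = 195 deg
  cos(195 deg) = -0.9659, sin(195 deg) = -0.2588
  joint[3] = (-7.8102, 15.2051) + 8.7 * (-0.9659, -0.2588) = (-7.8102 + -8.4036, 15.2051 + -2.2517) = (-16.2138, 12.9534)
End effector: (-16.2138, 12.9534)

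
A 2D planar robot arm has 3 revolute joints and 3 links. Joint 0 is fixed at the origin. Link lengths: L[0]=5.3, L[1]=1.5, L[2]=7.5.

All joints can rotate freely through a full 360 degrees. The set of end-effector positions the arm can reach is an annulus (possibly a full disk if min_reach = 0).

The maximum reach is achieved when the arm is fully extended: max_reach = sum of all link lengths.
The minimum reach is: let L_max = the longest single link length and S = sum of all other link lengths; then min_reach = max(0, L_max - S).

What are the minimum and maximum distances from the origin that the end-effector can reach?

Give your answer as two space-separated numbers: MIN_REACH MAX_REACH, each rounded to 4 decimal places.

Link lengths: [5.3, 1.5, 7.5]
max_reach = 5.3 + 1.5 + 7.5 = 14.3
L_max = max([5.3, 1.5, 7.5]) = 7.5
S (sum of others) = 14.3 - 7.5 = 6.8
min_reach = max(0, 7.5 - 6.8) = max(0, 0.7) = 0.7

Answer: 0.7000 14.3000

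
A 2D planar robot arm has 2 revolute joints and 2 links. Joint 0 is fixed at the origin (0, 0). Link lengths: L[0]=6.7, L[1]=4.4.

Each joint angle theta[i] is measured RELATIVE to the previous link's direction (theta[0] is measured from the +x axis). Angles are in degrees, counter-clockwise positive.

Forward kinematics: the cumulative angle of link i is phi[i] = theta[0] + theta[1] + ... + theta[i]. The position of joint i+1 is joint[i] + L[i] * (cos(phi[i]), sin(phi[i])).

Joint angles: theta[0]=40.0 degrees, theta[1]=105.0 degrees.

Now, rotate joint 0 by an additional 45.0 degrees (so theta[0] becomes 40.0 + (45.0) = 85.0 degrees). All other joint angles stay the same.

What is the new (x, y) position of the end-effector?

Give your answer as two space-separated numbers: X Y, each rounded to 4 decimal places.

Answer: -3.7492 5.9105

Derivation:
joint[0] = (0.0000, 0.0000)  (base)
link 0: phi[0] = 85 = 85 deg
  cos(85 deg) = 0.0872, sin(85 deg) = 0.9962
  joint[1] = (0.0000, 0.0000) + 6.7 * (0.0872, 0.9962) = (0.0000 + 0.5839, 0.0000 + 6.6745) = (0.5839, 6.6745)
link 1: phi[1] = 85 + 105 = 190 deg
  cos(190 deg) = -0.9848, sin(190 deg) = -0.1736
  joint[2] = (0.5839, 6.6745) + 4.4 * (-0.9848, -0.1736) = (0.5839 + -4.3332, 6.6745 + -0.7641) = (-3.7492, 5.9105)
End effector: (-3.7492, 5.9105)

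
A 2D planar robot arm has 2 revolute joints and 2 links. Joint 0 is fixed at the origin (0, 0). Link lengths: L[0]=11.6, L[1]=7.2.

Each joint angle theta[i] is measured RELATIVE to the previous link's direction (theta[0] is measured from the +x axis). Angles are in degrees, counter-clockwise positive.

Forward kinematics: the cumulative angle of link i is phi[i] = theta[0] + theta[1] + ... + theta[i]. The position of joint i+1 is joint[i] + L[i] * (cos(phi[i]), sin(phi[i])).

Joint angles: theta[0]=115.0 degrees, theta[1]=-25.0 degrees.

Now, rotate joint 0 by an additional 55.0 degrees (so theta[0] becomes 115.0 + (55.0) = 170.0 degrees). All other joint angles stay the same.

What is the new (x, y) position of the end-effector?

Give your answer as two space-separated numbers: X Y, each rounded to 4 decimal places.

joint[0] = (0.0000, 0.0000)  (base)
link 0: phi[0] = 170 = 170 deg
  cos(170 deg) = -0.9848, sin(170 deg) = 0.1736
  joint[1] = (0.0000, 0.0000) + 11.6 * (-0.9848, 0.1736) = (0.0000 + -11.4238, 0.0000 + 2.0143) = (-11.4238, 2.0143)
link 1: phi[1] = 170 + -25 = 145 deg
  cos(145 deg) = -0.8192, sin(145 deg) = 0.5736
  joint[2] = (-11.4238, 2.0143) + 7.2 * (-0.8192, 0.5736) = (-11.4238 + -5.8979, 2.0143 + 4.1298) = (-17.3217, 6.1441)
End effector: (-17.3217, 6.1441)

Answer: -17.3217 6.1441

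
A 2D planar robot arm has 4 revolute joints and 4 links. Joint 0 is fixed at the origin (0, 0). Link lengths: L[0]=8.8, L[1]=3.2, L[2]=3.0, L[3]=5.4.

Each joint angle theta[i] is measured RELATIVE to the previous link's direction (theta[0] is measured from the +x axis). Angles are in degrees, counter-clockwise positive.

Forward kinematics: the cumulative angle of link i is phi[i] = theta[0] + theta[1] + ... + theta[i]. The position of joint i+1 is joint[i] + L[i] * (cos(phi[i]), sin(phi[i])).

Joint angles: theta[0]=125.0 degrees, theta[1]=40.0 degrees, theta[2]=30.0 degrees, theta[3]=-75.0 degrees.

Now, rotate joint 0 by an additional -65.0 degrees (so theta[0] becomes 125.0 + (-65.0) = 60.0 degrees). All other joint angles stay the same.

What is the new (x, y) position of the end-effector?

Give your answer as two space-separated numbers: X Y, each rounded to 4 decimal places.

joint[0] = (0.0000, 0.0000)  (base)
link 0: phi[0] = 60 = 60 deg
  cos(60 deg) = 0.5000, sin(60 deg) = 0.8660
  joint[1] = (0.0000, 0.0000) + 8.8 * (0.5000, 0.8660) = (0.0000 + 4.4000, 0.0000 + 7.6210) = (4.4000, 7.6210)
link 1: phi[1] = 60 + 40 = 100 deg
  cos(100 deg) = -0.1736, sin(100 deg) = 0.9848
  joint[2] = (4.4000, 7.6210) + 3.2 * (-0.1736, 0.9848) = (4.4000 + -0.5557, 7.6210 + 3.1514) = (3.8443, 10.7724)
link 2: phi[2] = 60 + 40 + 30 = 130 deg
  cos(130 deg) = -0.6428, sin(130 deg) = 0.7660
  joint[3] = (3.8443, 10.7724) + 3 * (-0.6428, 0.7660) = (3.8443 + -1.9284, 10.7724 + 2.2981) = (1.9160, 13.0705)
link 3: phi[3] = 60 + 40 + 30 + -75 = 55 deg
  cos(55 deg) = 0.5736, sin(55 deg) = 0.8192
  joint[4] = (1.9160, 13.0705) + 5.4 * (0.5736, 0.8192) = (1.9160 + 3.0973, 13.0705 + 4.4234) = (5.0133, 17.4940)
End effector: (5.0133, 17.4940)

Answer: 5.0133 17.4940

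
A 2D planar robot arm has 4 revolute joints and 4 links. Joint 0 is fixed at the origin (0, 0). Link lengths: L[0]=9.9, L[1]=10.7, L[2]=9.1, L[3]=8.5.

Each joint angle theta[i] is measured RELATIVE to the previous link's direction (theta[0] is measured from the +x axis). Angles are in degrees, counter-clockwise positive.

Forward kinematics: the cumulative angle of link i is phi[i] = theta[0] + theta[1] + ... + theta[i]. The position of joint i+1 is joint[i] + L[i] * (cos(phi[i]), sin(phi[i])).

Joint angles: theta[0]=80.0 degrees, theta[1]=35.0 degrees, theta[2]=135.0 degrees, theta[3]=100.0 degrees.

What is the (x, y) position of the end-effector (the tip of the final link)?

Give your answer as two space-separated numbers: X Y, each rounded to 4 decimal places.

Answer: 2.4556 9.4199

Derivation:
joint[0] = (0.0000, 0.0000)  (base)
link 0: phi[0] = 80 = 80 deg
  cos(80 deg) = 0.1736, sin(80 deg) = 0.9848
  joint[1] = (0.0000, 0.0000) + 9.9 * (0.1736, 0.9848) = (0.0000 + 1.7191, 0.0000 + 9.7496) = (1.7191, 9.7496)
link 1: phi[1] = 80 + 35 = 115 deg
  cos(115 deg) = -0.4226, sin(115 deg) = 0.9063
  joint[2] = (1.7191, 9.7496) + 10.7 * (-0.4226, 0.9063) = (1.7191 + -4.5220, 9.7496 + 9.6975) = (-2.8029, 19.4471)
link 2: phi[2] = 80 + 35 + 135 = 250 deg
  cos(250 deg) = -0.3420, sin(250 deg) = -0.9397
  joint[3] = (-2.8029, 19.4471) + 9.1 * (-0.3420, -0.9397) = (-2.8029 + -3.1124, 19.4471 + -8.5512) = (-5.9153, 10.8959)
link 3: phi[3] = 80 + 35 + 135 + 100 = 350 deg
  cos(350 deg) = 0.9848, sin(350 deg) = -0.1736
  joint[4] = (-5.9153, 10.8959) + 8.5 * (0.9848, -0.1736) = (-5.9153 + 8.3709, 10.8959 + -1.4760) = (2.4556, 9.4199)
End effector: (2.4556, 9.4199)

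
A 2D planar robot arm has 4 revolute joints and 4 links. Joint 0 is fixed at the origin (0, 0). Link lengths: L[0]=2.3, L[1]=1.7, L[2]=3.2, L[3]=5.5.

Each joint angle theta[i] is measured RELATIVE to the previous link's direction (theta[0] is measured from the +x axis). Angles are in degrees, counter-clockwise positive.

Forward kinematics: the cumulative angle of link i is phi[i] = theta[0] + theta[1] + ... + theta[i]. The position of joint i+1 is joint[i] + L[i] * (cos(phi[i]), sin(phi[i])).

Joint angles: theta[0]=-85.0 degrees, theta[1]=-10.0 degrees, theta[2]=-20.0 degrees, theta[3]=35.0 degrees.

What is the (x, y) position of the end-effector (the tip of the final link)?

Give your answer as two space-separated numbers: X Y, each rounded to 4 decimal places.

Answer: -0.3450 -12.3014

Derivation:
joint[0] = (0.0000, 0.0000)  (base)
link 0: phi[0] = -85 = -85 deg
  cos(-85 deg) = 0.0872, sin(-85 deg) = -0.9962
  joint[1] = (0.0000, 0.0000) + 2.3 * (0.0872, -0.9962) = (0.0000 + 0.2005, 0.0000 + -2.2912) = (0.2005, -2.2912)
link 1: phi[1] = -85 + -10 = -95 deg
  cos(-95 deg) = -0.0872, sin(-95 deg) = -0.9962
  joint[2] = (0.2005, -2.2912) + 1.7 * (-0.0872, -0.9962) = (0.2005 + -0.1482, -2.2912 + -1.6935) = (0.0523, -3.9848)
link 2: phi[2] = -85 + -10 + -20 = -115 deg
  cos(-115 deg) = -0.4226, sin(-115 deg) = -0.9063
  joint[3] = (0.0523, -3.9848) + 3.2 * (-0.4226, -0.9063) = (0.0523 + -1.3524, -3.9848 + -2.9002) = (-1.3001, -6.8850)
link 3: phi[3] = -85 + -10 + -20 + 35 = -80 deg
  cos(-80 deg) = 0.1736, sin(-80 deg) = -0.9848
  joint[4] = (-1.3001, -6.8850) + 5.5 * (0.1736, -0.9848) = (-1.3001 + 0.9551, -6.8850 + -5.4164) = (-0.3450, -12.3014)
End effector: (-0.3450, -12.3014)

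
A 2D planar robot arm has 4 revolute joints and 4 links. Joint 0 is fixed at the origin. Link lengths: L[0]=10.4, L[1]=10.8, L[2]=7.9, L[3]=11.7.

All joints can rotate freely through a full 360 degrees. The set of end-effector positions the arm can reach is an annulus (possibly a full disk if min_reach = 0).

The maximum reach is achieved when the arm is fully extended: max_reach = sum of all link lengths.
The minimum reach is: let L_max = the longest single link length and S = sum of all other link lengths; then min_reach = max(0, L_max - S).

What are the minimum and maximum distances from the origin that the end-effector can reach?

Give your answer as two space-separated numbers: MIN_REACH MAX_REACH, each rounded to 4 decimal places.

Link lengths: [10.4, 10.8, 7.9, 11.7]
max_reach = 10.4 + 10.8 + 7.9 + 11.7 = 40.8
L_max = max([10.4, 10.8, 7.9, 11.7]) = 11.7
S (sum of others) = 40.8 - 11.7 = 29.1
min_reach = max(0, 11.7 - 29.1) = max(0, -17.4) = 0

Answer: 0.0000 40.8000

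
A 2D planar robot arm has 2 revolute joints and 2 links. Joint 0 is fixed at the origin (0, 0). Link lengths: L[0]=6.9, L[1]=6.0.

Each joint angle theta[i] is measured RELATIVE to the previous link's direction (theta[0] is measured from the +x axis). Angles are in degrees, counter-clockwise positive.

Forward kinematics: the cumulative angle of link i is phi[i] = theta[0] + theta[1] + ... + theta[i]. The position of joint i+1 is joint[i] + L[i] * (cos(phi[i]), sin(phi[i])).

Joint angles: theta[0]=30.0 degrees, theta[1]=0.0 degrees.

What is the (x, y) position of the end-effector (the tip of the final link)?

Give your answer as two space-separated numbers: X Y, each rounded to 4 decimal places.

Answer: 11.1717 6.4500

Derivation:
joint[0] = (0.0000, 0.0000)  (base)
link 0: phi[0] = 30 = 30 deg
  cos(30 deg) = 0.8660, sin(30 deg) = 0.5000
  joint[1] = (0.0000, 0.0000) + 6.9 * (0.8660, 0.5000) = (0.0000 + 5.9756, 0.0000 + 3.4500) = (5.9756, 3.4500)
link 1: phi[1] = 30 + 0 = 30 deg
  cos(30 deg) = 0.8660, sin(30 deg) = 0.5000
  joint[2] = (5.9756, 3.4500) + 6 * (0.8660, 0.5000) = (5.9756 + 5.1962, 3.4500 + 3.0000) = (11.1717, 6.4500)
End effector: (11.1717, 6.4500)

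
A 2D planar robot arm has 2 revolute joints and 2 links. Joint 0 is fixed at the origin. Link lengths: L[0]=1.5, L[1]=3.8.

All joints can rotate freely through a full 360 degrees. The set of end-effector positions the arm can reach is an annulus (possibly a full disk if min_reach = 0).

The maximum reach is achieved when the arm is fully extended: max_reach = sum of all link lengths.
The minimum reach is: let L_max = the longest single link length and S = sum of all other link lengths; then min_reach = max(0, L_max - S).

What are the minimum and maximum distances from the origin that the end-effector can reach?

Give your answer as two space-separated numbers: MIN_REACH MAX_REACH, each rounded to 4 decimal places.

Link lengths: [1.5, 3.8]
max_reach = 1.5 + 3.8 = 5.3
L_max = max([1.5, 3.8]) = 3.8
S (sum of others) = 5.3 - 3.8 = 1.5
min_reach = max(0, 3.8 - 1.5) = max(0, 2.3) = 2.3

Answer: 2.3000 5.3000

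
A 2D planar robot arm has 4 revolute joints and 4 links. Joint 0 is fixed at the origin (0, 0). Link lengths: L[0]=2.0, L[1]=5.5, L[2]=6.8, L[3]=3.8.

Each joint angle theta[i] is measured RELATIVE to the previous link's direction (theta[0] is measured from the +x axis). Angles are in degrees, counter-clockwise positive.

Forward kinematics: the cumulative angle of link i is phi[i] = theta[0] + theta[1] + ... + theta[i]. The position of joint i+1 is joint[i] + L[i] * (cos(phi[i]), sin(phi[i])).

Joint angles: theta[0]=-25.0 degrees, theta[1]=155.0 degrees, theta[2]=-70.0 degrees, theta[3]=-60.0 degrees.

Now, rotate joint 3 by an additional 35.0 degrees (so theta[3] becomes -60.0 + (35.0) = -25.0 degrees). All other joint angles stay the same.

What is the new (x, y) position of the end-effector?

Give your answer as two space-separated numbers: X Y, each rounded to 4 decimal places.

Answer: 4.7901 11.4366

Derivation:
joint[0] = (0.0000, 0.0000)  (base)
link 0: phi[0] = -25 = -25 deg
  cos(-25 deg) = 0.9063, sin(-25 deg) = -0.4226
  joint[1] = (0.0000, 0.0000) + 2 * (0.9063, -0.4226) = (0.0000 + 1.8126, 0.0000 + -0.8452) = (1.8126, -0.8452)
link 1: phi[1] = -25 + 155 = 130 deg
  cos(130 deg) = -0.6428, sin(130 deg) = 0.7660
  joint[2] = (1.8126, -0.8452) + 5.5 * (-0.6428, 0.7660) = (1.8126 + -3.5353, -0.8452 + 4.2132) = (-1.7227, 3.3680)
link 2: phi[2] = -25 + 155 + -70 = 60 deg
  cos(60 deg) = 0.5000, sin(60 deg) = 0.8660
  joint[3] = (-1.7227, 3.3680) + 6.8 * (0.5000, 0.8660) = (-1.7227 + 3.4000, 3.3680 + 5.8890) = (1.6773, 9.2570)
link 3: phi[3] = -25 + 155 + -70 + -25 = 35 deg
  cos(35 deg) = 0.8192, sin(35 deg) = 0.5736
  joint[4] = (1.6773, 9.2570) + 3.8 * (0.8192, 0.5736) = (1.6773 + 3.1128, 9.2570 + 2.1796) = (4.7901, 11.4366)
End effector: (4.7901, 11.4366)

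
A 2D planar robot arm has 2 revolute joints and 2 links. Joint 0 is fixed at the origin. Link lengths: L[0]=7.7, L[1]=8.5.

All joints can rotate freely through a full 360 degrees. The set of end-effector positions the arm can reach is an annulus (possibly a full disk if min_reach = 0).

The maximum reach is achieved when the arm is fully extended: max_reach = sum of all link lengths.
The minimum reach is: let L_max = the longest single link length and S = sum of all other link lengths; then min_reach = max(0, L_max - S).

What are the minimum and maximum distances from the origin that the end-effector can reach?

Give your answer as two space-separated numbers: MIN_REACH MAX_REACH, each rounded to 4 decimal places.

Answer: 0.8000 16.2000

Derivation:
Link lengths: [7.7, 8.5]
max_reach = 7.7 + 8.5 = 16.2
L_max = max([7.7, 8.5]) = 8.5
S (sum of others) = 16.2 - 8.5 = 7.7
min_reach = max(0, 8.5 - 7.7) = max(0, 0.8) = 0.8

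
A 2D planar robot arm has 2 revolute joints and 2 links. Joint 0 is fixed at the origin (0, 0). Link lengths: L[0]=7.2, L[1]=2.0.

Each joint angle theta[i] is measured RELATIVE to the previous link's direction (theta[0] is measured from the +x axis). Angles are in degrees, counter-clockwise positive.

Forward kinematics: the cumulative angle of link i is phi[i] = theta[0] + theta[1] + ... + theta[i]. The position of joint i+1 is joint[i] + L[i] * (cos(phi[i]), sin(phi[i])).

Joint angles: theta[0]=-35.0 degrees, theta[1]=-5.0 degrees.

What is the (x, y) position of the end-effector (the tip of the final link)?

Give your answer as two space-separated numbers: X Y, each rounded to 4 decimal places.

joint[0] = (0.0000, 0.0000)  (base)
link 0: phi[0] = -35 = -35 deg
  cos(-35 deg) = 0.8192, sin(-35 deg) = -0.5736
  joint[1] = (0.0000, 0.0000) + 7.2 * (0.8192, -0.5736) = (0.0000 + 5.8979, 0.0000 + -4.1298) = (5.8979, -4.1298)
link 1: phi[1] = -35 + -5 = -40 deg
  cos(-40 deg) = 0.7660, sin(-40 deg) = -0.6428
  joint[2] = (5.8979, -4.1298) + 2 * (0.7660, -0.6428) = (5.8979 + 1.5321, -4.1298 + -1.2856) = (7.4300, -5.4153)
End effector: (7.4300, -5.4153)

Answer: 7.4300 -5.4153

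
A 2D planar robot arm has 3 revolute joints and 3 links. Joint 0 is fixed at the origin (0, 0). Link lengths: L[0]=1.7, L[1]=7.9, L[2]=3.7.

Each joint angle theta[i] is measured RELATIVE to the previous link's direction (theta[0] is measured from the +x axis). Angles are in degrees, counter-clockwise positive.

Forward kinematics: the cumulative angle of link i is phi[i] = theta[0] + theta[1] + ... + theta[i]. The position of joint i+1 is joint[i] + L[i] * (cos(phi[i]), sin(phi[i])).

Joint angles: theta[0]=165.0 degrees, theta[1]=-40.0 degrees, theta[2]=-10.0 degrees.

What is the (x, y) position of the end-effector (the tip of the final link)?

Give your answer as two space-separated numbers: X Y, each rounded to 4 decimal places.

Answer: -7.7370 10.2646

Derivation:
joint[0] = (0.0000, 0.0000)  (base)
link 0: phi[0] = 165 = 165 deg
  cos(165 deg) = -0.9659, sin(165 deg) = 0.2588
  joint[1] = (0.0000, 0.0000) + 1.7 * (-0.9659, 0.2588) = (0.0000 + -1.6421, 0.0000 + 0.4400) = (-1.6421, 0.4400)
link 1: phi[1] = 165 + -40 = 125 deg
  cos(125 deg) = -0.5736, sin(125 deg) = 0.8192
  joint[2] = (-1.6421, 0.4400) + 7.9 * (-0.5736, 0.8192) = (-1.6421 + -4.5313, 0.4400 + 6.4713) = (-6.1733, 6.9113)
link 2: phi[2] = 165 + -40 + -10 = 115 deg
  cos(115 deg) = -0.4226, sin(115 deg) = 0.9063
  joint[3] = (-6.1733, 6.9113) + 3.7 * (-0.4226, 0.9063) = (-6.1733 + -1.5637, 6.9113 + 3.3533) = (-7.7370, 10.2646)
End effector: (-7.7370, 10.2646)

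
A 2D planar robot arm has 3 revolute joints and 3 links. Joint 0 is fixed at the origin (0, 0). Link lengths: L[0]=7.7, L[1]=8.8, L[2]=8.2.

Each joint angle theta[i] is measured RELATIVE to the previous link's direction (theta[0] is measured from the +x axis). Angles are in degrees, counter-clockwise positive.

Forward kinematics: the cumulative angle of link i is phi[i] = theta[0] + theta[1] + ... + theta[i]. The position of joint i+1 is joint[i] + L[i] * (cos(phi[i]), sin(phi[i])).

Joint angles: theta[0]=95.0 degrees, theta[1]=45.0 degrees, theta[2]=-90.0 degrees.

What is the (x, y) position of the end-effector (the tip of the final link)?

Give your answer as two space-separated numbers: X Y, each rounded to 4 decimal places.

joint[0] = (0.0000, 0.0000)  (base)
link 0: phi[0] = 95 = 95 deg
  cos(95 deg) = -0.0872, sin(95 deg) = 0.9962
  joint[1] = (0.0000, 0.0000) + 7.7 * (-0.0872, 0.9962) = (0.0000 + -0.6711, 0.0000 + 7.6707) = (-0.6711, 7.6707)
link 1: phi[1] = 95 + 45 = 140 deg
  cos(140 deg) = -0.7660, sin(140 deg) = 0.6428
  joint[2] = (-0.6711, 7.6707) + 8.8 * (-0.7660, 0.6428) = (-0.6711 + -6.7412, 7.6707 + 5.6565) = (-7.4123, 13.3272)
link 2: phi[2] = 95 + 45 + -90 = 50 deg
  cos(50 deg) = 0.6428, sin(50 deg) = 0.7660
  joint[3] = (-7.4123, 13.3272) + 8.2 * (0.6428, 0.7660) = (-7.4123 + 5.2709, 13.3272 + 6.2816) = (-2.1414, 19.6088)
End effector: (-2.1414, 19.6088)

Answer: -2.1414 19.6088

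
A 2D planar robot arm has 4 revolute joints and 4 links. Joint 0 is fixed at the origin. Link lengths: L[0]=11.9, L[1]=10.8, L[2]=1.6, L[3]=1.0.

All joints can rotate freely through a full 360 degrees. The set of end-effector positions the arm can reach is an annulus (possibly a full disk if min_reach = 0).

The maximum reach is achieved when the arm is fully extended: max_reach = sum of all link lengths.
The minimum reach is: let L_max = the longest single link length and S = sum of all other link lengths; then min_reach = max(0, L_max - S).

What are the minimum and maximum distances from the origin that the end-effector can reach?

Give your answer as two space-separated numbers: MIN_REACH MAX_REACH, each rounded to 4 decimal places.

Link lengths: [11.9, 10.8, 1.6, 1.0]
max_reach = 11.9 + 10.8 + 1.6 + 1 = 25.3
L_max = max([11.9, 10.8, 1.6, 1.0]) = 11.9
S (sum of others) = 25.3 - 11.9 = 13.4
min_reach = max(0, 11.9 - 13.4) = max(0, -1.5) = 0

Answer: 0.0000 25.3000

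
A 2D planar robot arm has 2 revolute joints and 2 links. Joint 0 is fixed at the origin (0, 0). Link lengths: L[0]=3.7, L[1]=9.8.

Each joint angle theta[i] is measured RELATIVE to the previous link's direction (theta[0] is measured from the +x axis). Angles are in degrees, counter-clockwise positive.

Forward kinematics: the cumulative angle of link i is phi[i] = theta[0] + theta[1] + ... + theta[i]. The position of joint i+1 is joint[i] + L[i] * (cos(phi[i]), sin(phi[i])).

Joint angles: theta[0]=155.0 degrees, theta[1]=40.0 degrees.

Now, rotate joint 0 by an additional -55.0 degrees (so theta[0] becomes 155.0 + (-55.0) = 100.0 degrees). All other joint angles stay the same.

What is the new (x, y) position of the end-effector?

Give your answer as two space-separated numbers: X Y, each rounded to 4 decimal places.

Answer: -8.1497 9.9431

Derivation:
joint[0] = (0.0000, 0.0000)  (base)
link 0: phi[0] = 100 = 100 deg
  cos(100 deg) = -0.1736, sin(100 deg) = 0.9848
  joint[1] = (0.0000, 0.0000) + 3.7 * (-0.1736, 0.9848) = (0.0000 + -0.6425, 0.0000 + 3.6438) = (-0.6425, 3.6438)
link 1: phi[1] = 100 + 40 = 140 deg
  cos(140 deg) = -0.7660, sin(140 deg) = 0.6428
  joint[2] = (-0.6425, 3.6438) + 9.8 * (-0.7660, 0.6428) = (-0.6425 + -7.5072, 3.6438 + 6.2993) = (-8.1497, 9.9431)
End effector: (-8.1497, 9.9431)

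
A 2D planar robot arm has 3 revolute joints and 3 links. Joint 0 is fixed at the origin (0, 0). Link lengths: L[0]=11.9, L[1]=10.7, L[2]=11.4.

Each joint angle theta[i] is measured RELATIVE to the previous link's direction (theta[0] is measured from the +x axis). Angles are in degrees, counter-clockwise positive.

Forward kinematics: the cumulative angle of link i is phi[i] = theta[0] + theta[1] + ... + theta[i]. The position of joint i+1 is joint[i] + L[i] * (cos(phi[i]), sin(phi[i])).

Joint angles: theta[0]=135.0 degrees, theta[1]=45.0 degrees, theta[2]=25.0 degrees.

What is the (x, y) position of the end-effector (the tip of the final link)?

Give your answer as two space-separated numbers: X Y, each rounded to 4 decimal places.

joint[0] = (0.0000, 0.0000)  (base)
link 0: phi[0] = 135 = 135 deg
  cos(135 deg) = -0.7071, sin(135 deg) = 0.7071
  joint[1] = (0.0000, 0.0000) + 11.9 * (-0.7071, 0.7071) = (0.0000 + -8.4146, 0.0000 + 8.4146) = (-8.4146, 8.4146)
link 1: phi[1] = 135 + 45 = 180 deg
  cos(180 deg) = -1.0000, sin(180 deg) = 0.0000
  joint[2] = (-8.4146, 8.4146) + 10.7 * (-1.0000, 0.0000) = (-8.4146 + -10.7000, 8.4146 + 0.0000) = (-19.1146, 8.4146)
link 2: phi[2] = 135 + 45 + 25 = 205 deg
  cos(205 deg) = -0.9063, sin(205 deg) = -0.4226
  joint[3] = (-19.1146, 8.4146) + 11.4 * (-0.9063, -0.4226) = (-19.1146 + -10.3319, 8.4146 + -4.8178) = (-29.4465, 3.5967)
End effector: (-29.4465, 3.5967)

Answer: -29.4465 3.5967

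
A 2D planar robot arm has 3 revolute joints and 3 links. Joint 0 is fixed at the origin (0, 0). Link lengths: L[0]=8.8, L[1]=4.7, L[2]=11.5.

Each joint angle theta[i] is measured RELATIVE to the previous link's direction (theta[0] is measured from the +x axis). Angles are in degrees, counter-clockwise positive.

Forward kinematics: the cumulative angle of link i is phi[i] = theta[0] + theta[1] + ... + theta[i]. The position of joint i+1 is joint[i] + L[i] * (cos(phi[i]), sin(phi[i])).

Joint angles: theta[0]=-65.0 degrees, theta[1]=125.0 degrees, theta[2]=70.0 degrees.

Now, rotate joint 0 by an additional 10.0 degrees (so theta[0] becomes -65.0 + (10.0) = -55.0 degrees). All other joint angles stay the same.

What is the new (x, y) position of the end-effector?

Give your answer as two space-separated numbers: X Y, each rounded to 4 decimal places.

joint[0] = (0.0000, 0.0000)  (base)
link 0: phi[0] = -55 = -55 deg
  cos(-55 deg) = 0.5736, sin(-55 deg) = -0.8192
  joint[1] = (0.0000, 0.0000) + 8.8 * (0.5736, -0.8192) = (0.0000 + 5.0475, 0.0000 + -7.2085) = (5.0475, -7.2085)
link 1: phi[1] = -55 + 125 = 70 deg
  cos(70 deg) = 0.3420, sin(70 deg) = 0.9397
  joint[2] = (5.0475, -7.2085) + 4.7 * (0.3420, 0.9397) = (5.0475 + 1.6075, -7.2085 + 4.4166) = (6.6550, -2.7920)
link 2: phi[2] = -55 + 125 + 70 = 140 deg
  cos(140 deg) = -0.7660, sin(140 deg) = 0.6428
  joint[3] = (6.6550, -2.7920) + 11.5 * (-0.7660, 0.6428) = (6.6550 + -8.8095, -2.7920 + 7.3921) = (-2.1545, 4.6001)
End effector: (-2.1545, 4.6001)

Answer: -2.1545 4.6001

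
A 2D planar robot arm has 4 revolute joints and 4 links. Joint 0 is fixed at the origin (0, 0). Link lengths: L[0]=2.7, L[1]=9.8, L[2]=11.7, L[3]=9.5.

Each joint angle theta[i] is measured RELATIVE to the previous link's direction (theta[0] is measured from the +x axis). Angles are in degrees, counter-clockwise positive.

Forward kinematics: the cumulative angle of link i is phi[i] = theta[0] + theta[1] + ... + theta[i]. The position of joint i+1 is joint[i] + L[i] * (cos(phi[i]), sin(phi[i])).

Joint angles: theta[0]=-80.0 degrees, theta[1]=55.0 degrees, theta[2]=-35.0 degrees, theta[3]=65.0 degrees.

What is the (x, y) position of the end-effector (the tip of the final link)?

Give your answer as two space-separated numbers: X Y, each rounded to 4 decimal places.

Answer: 24.6645 -16.1052

Derivation:
joint[0] = (0.0000, 0.0000)  (base)
link 0: phi[0] = -80 = -80 deg
  cos(-80 deg) = 0.1736, sin(-80 deg) = -0.9848
  joint[1] = (0.0000, 0.0000) + 2.7 * (0.1736, -0.9848) = (0.0000 + 0.4689, 0.0000 + -2.6590) = (0.4689, -2.6590)
link 1: phi[1] = -80 + 55 = -25 deg
  cos(-25 deg) = 0.9063, sin(-25 deg) = -0.4226
  joint[2] = (0.4689, -2.6590) + 9.8 * (0.9063, -0.4226) = (0.4689 + 8.8818, -2.6590 + -4.1417) = (9.3507, -6.8006)
link 2: phi[2] = -80 + 55 + -35 = -60 deg
  cos(-60 deg) = 0.5000, sin(-60 deg) = -0.8660
  joint[3] = (9.3507, -6.8006) + 11.7 * (0.5000, -0.8660) = (9.3507 + 5.8500, -6.8006 + -10.1325) = (15.2007, -16.9331)
link 3: phi[3] = -80 + 55 + -35 + 65 = 5 deg
  cos(5 deg) = 0.9962, sin(5 deg) = 0.0872
  joint[4] = (15.2007, -16.9331) + 9.5 * (0.9962, 0.0872) = (15.2007 + 9.4638, -16.9331 + 0.8280) = (24.6645, -16.1052)
End effector: (24.6645, -16.1052)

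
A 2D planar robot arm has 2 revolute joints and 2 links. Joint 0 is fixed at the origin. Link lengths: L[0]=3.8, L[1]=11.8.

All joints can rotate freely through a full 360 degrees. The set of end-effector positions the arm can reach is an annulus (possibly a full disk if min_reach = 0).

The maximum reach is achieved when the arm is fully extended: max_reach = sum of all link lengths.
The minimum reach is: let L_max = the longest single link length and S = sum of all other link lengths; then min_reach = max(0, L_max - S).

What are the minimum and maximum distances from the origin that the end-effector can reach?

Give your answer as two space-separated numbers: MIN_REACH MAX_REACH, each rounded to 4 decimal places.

Answer: 8.0000 15.6000

Derivation:
Link lengths: [3.8, 11.8]
max_reach = 3.8 + 11.8 = 15.6
L_max = max([3.8, 11.8]) = 11.8
S (sum of others) = 15.6 - 11.8 = 3.8
min_reach = max(0, 11.8 - 3.8) = max(0, 8) = 8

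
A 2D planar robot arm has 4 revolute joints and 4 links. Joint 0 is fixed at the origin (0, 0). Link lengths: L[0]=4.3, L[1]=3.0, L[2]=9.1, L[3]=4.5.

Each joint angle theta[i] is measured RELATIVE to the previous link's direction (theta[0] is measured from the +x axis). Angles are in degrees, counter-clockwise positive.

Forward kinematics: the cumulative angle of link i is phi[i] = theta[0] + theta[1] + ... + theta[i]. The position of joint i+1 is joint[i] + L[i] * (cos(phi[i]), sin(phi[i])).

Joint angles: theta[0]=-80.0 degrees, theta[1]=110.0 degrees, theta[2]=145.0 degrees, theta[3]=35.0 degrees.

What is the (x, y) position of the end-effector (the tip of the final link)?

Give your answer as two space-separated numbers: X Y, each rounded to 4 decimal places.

Answer: -9.6177 -4.1916

Derivation:
joint[0] = (0.0000, 0.0000)  (base)
link 0: phi[0] = -80 = -80 deg
  cos(-80 deg) = 0.1736, sin(-80 deg) = -0.9848
  joint[1] = (0.0000, 0.0000) + 4.3 * (0.1736, -0.9848) = (0.0000 + 0.7467, 0.0000 + -4.2347) = (0.7467, -4.2347)
link 1: phi[1] = -80 + 110 = 30 deg
  cos(30 deg) = 0.8660, sin(30 deg) = 0.5000
  joint[2] = (0.7467, -4.2347) + 3 * (0.8660, 0.5000) = (0.7467 + 2.5981, -4.2347 + 1.5000) = (3.3448, -2.7347)
link 2: phi[2] = -80 + 110 + 145 = 175 deg
  cos(175 deg) = -0.9962, sin(175 deg) = 0.0872
  joint[3] = (3.3448, -2.7347) + 9.1 * (-0.9962, 0.0872) = (3.3448 + -9.0654, -2.7347 + 0.7931) = (-5.7206, -1.9416)
link 3: phi[3] = -80 + 110 + 145 + 35 = 210 deg
  cos(210 deg) = -0.8660, sin(210 deg) = -0.5000
  joint[4] = (-5.7206, -1.9416) + 4.5 * (-0.8660, -0.5000) = (-5.7206 + -3.8971, -1.9416 + -2.2500) = (-9.6177, -4.1916)
End effector: (-9.6177, -4.1916)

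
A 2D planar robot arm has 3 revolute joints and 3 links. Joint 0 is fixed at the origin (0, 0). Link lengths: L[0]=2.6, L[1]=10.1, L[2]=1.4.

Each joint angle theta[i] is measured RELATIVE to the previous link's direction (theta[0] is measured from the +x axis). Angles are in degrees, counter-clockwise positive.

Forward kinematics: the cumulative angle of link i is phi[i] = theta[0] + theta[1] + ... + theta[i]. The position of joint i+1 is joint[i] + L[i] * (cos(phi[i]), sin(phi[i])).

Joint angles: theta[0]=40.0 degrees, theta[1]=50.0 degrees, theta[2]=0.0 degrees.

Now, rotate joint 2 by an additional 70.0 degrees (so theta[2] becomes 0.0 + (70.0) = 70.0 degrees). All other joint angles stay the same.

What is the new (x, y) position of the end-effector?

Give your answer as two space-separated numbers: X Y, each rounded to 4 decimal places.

joint[0] = (0.0000, 0.0000)  (base)
link 0: phi[0] = 40 = 40 deg
  cos(40 deg) = 0.7660, sin(40 deg) = 0.6428
  joint[1] = (0.0000, 0.0000) + 2.6 * (0.7660, 0.6428) = (0.0000 + 1.9917, 0.0000 + 1.6712) = (1.9917, 1.6712)
link 1: phi[1] = 40 + 50 = 90 deg
  cos(90 deg) = 0.0000, sin(90 deg) = 1.0000
  joint[2] = (1.9917, 1.6712) + 10.1 * (0.0000, 1.0000) = (1.9917 + 0.0000, 1.6712 + 10.1000) = (1.9917, 11.7712)
link 2: phi[2] = 40 + 50 + 70 = 160 deg
  cos(160 deg) = -0.9397, sin(160 deg) = 0.3420
  joint[3] = (1.9917, 11.7712) + 1.4 * (-0.9397, 0.3420) = (1.9917 + -1.3156, 11.7712 + 0.4788) = (0.6761, 12.2501)
End effector: (0.6761, 12.2501)

Answer: 0.6761 12.2501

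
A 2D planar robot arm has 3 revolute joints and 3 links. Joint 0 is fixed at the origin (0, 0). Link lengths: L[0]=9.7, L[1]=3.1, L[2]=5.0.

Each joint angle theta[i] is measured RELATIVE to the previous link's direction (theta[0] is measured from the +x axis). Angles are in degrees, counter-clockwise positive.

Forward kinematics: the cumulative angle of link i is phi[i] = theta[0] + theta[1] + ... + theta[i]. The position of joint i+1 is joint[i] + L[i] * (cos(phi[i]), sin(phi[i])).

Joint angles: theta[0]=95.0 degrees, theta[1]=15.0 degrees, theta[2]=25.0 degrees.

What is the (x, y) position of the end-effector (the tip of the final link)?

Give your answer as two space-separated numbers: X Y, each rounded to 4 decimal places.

Answer: -5.4412 16.1117

Derivation:
joint[0] = (0.0000, 0.0000)  (base)
link 0: phi[0] = 95 = 95 deg
  cos(95 deg) = -0.0872, sin(95 deg) = 0.9962
  joint[1] = (0.0000, 0.0000) + 9.7 * (-0.0872, 0.9962) = (0.0000 + -0.8454, 0.0000 + 9.6631) = (-0.8454, 9.6631)
link 1: phi[1] = 95 + 15 = 110 deg
  cos(110 deg) = -0.3420, sin(110 deg) = 0.9397
  joint[2] = (-0.8454, 9.6631) + 3.1 * (-0.3420, 0.9397) = (-0.8454 + -1.0603, 9.6631 + 2.9130) = (-1.9057, 12.5761)
link 2: phi[2] = 95 + 15 + 25 = 135 deg
  cos(135 deg) = -0.7071, sin(135 deg) = 0.7071
  joint[3] = (-1.9057, 12.5761) + 5 * (-0.7071, 0.7071) = (-1.9057 + -3.5355, 12.5761 + 3.5355) = (-5.4412, 16.1117)
End effector: (-5.4412, 16.1117)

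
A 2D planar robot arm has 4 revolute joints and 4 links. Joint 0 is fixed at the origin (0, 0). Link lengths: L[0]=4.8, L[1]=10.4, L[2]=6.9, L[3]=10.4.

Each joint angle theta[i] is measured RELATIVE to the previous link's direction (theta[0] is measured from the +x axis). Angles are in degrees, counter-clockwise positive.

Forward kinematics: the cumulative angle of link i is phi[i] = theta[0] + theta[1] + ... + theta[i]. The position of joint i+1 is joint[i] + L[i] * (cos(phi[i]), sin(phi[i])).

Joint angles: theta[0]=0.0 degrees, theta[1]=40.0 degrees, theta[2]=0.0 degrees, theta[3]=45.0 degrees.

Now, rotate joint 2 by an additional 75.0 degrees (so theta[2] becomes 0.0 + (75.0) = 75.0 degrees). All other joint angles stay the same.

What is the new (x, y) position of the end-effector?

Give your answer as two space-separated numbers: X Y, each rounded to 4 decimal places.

joint[0] = (0.0000, 0.0000)  (base)
link 0: phi[0] = 0 = 0 deg
  cos(0 deg) = 1.0000, sin(0 deg) = 0.0000
  joint[1] = (0.0000, 0.0000) + 4.8 * (1.0000, 0.0000) = (0.0000 + 4.8000, 0.0000 + 0.0000) = (4.8000, 0.0000)
link 1: phi[1] = 0 + 40 = 40 deg
  cos(40 deg) = 0.7660, sin(40 deg) = 0.6428
  joint[2] = (4.8000, 0.0000) + 10.4 * (0.7660, 0.6428) = (4.8000 + 7.9669, 0.0000 + 6.6850) = (12.7669, 6.6850)
link 2: phi[2] = 0 + 40 + 75 = 115 deg
  cos(115 deg) = -0.4226, sin(115 deg) = 0.9063
  joint[3] = (12.7669, 6.6850) + 6.9 * (-0.4226, 0.9063) = (12.7669 + -2.9161, 6.6850 + 6.2535) = (9.8508, 12.9385)
link 3: phi[3] = 0 + 40 + 75 + 45 = 160 deg
  cos(160 deg) = -0.9397, sin(160 deg) = 0.3420
  joint[4] = (9.8508, 12.9385) + 10.4 * (-0.9397, 0.3420) = (9.8508 + -9.7728, 12.9385 + 3.5570) = (0.0780, 16.4955)
End effector: (0.0780, 16.4955)

Answer: 0.0780 16.4955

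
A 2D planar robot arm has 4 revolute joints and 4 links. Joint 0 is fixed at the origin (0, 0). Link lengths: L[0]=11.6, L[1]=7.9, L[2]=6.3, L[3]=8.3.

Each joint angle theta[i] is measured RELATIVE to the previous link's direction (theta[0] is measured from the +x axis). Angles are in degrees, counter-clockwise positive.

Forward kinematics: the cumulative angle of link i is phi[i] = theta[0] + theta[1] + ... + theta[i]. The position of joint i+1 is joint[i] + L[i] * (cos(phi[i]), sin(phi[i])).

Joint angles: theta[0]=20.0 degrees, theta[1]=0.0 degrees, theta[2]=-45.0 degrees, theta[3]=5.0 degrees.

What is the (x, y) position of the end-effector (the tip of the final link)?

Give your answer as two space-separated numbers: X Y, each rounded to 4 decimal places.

joint[0] = (0.0000, 0.0000)  (base)
link 0: phi[0] = 20 = 20 deg
  cos(20 deg) = 0.9397, sin(20 deg) = 0.3420
  joint[1] = (0.0000, 0.0000) + 11.6 * (0.9397, 0.3420) = (0.0000 + 10.9004, 0.0000 + 3.9674) = (10.9004, 3.9674)
link 1: phi[1] = 20 + 0 = 20 deg
  cos(20 deg) = 0.9397, sin(20 deg) = 0.3420
  joint[2] = (10.9004, 3.9674) + 7.9 * (0.9397, 0.3420) = (10.9004 + 7.4236, 3.9674 + 2.7020) = (18.3240, 6.6694)
link 2: phi[2] = 20 + 0 + -45 = -25 deg
  cos(-25 deg) = 0.9063, sin(-25 deg) = -0.4226
  joint[3] = (18.3240, 6.6694) + 6.3 * (0.9063, -0.4226) = (18.3240 + 5.7097, 6.6694 + -2.6625) = (24.0337, 4.0069)
link 3: phi[3] = 20 + 0 + -45 + 5 = -20 deg
  cos(-20 deg) = 0.9397, sin(-20 deg) = -0.3420
  joint[4] = (24.0337, 4.0069) + 8.3 * (0.9397, -0.3420) = (24.0337 + 7.7994, 4.0069 + -2.8388) = (31.8332, 1.1681)
End effector: (31.8332, 1.1681)

Answer: 31.8332 1.1681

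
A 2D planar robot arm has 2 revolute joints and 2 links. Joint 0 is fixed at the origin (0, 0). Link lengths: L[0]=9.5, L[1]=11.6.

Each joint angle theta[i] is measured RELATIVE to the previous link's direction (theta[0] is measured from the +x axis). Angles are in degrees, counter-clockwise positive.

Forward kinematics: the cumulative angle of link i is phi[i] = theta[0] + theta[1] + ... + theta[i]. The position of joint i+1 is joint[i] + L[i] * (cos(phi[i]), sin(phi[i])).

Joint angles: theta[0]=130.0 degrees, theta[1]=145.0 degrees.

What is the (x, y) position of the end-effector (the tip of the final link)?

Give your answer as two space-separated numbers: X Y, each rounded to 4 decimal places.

Answer: -5.0955 -4.2784

Derivation:
joint[0] = (0.0000, 0.0000)  (base)
link 0: phi[0] = 130 = 130 deg
  cos(130 deg) = -0.6428, sin(130 deg) = 0.7660
  joint[1] = (0.0000, 0.0000) + 9.5 * (-0.6428, 0.7660) = (0.0000 + -6.1065, 0.0000 + 7.2774) = (-6.1065, 7.2774)
link 1: phi[1] = 130 + 145 = 275 deg
  cos(275 deg) = 0.0872, sin(275 deg) = -0.9962
  joint[2] = (-6.1065, 7.2774) + 11.6 * (0.0872, -0.9962) = (-6.1065 + 1.0110, 7.2774 + -11.5559) = (-5.0955, -4.2784)
End effector: (-5.0955, -4.2784)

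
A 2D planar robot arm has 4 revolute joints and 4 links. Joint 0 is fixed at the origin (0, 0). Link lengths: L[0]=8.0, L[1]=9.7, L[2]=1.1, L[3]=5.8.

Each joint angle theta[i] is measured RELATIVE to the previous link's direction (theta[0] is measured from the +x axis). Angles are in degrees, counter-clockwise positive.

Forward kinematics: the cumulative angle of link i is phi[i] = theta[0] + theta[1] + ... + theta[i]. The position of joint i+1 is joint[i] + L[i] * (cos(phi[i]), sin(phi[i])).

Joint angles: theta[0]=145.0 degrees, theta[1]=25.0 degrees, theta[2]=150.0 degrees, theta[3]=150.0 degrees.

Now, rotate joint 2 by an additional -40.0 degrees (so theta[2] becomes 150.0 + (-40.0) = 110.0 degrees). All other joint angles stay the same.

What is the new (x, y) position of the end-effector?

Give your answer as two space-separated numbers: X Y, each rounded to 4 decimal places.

Answer: -13.9311 10.6399

Derivation:
joint[0] = (0.0000, 0.0000)  (base)
link 0: phi[0] = 145 = 145 deg
  cos(145 deg) = -0.8192, sin(145 deg) = 0.5736
  joint[1] = (0.0000, 0.0000) + 8 * (-0.8192, 0.5736) = (0.0000 + -6.5532, 0.0000 + 4.5886) = (-6.5532, 4.5886)
link 1: phi[1] = 145 + 25 = 170 deg
  cos(170 deg) = -0.9848, sin(170 deg) = 0.1736
  joint[2] = (-6.5532, 4.5886) + 9.7 * (-0.9848, 0.1736) = (-6.5532 + -9.5526, 4.5886 + 1.6844) = (-16.1059, 6.2730)
link 2: phi[2] = 145 + 25 + 110 = 280 deg
  cos(280 deg) = 0.1736, sin(280 deg) = -0.9848
  joint[3] = (-16.1059, 6.2730) + 1.1 * (0.1736, -0.9848) = (-16.1059 + 0.1910, 6.2730 + -1.0833) = (-15.9148, 5.1897)
link 3: phi[3] = 145 + 25 + 110 + 150 = 430 deg
  cos(430 deg) = 0.3420, sin(430 deg) = 0.9397
  joint[4] = (-15.9148, 5.1897) + 5.8 * (0.3420, 0.9397) = (-15.9148 + 1.9837, 5.1897 + 5.4502) = (-13.9311, 10.6399)
End effector: (-13.9311, 10.6399)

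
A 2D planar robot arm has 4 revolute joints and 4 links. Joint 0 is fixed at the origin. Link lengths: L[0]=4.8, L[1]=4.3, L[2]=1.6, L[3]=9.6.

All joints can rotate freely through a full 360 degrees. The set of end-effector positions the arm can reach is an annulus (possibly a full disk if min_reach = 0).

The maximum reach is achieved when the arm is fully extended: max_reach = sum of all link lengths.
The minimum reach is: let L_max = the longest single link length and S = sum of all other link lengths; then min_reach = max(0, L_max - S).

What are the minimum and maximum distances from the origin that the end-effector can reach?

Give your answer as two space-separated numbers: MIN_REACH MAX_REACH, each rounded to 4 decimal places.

Link lengths: [4.8, 4.3, 1.6, 9.6]
max_reach = 4.8 + 4.3 + 1.6 + 9.6 = 20.3
L_max = max([4.8, 4.3, 1.6, 9.6]) = 9.6
S (sum of others) = 20.3 - 9.6 = 10.7
min_reach = max(0, 9.6 - 10.7) = max(0, -1.1) = 0

Answer: 0.0000 20.3000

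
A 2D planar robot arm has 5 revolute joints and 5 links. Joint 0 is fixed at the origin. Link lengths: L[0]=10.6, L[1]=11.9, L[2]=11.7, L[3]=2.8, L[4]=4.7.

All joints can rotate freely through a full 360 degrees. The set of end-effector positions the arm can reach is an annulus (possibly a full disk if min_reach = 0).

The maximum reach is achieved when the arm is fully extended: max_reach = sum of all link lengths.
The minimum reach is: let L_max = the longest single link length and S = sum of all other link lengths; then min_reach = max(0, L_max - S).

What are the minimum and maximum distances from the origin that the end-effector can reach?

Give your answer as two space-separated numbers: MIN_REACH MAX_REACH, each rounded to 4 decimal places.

Answer: 0.0000 41.7000

Derivation:
Link lengths: [10.6, 11.9, 11.7, 2.8, 4.7]
max_reach = 10.6 + 11.9 + 11.7 + 2.8 + 4.7 = 41.7
L_max = max([10.6, 11.9, 11.7, 2.8, 4.7]) = 11.9
S (sum of others) = 41.7 - 11.9 = 29.8
min_reach = max(0, 11.9 - 29.8) = max(0, -17.9) = 0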